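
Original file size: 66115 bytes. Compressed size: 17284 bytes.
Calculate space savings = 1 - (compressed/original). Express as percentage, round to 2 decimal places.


ratio = compressed/original = 17284/66115 = 0.261423
savings = 1 - ratio = 1 - 0.261423 = 0.738577
as a percentage: 0.738577 * 100 = 73.86%

Space savings = 1 - 17284/66115 = 73.86%


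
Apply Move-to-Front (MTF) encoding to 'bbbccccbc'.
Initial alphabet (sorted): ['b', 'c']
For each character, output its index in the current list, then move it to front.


MTF encoding:
'b': index 0 in ['b', 'c'] -> ['b', 'c']
'b': index 0 in ['b', 'c'] -> ['b', 'c']
'b': index 0 in ['b', 'c'] -> ['b', 'c']
'c': index 1 in ['b', 'c'] -> ['c', 'b']
'c': index 0 in ['c', 'b'] -> ['c', 'b']
'c': index 0 in ['c', 'b'] -> ['c', 'b']
'c': index 0 in ['c', 'b'] -> ['c', 'b']
'b': index 1 in ['c', 'b'] -> ['b', 'c']
'c': index 1 in ['b', 'c'] -> ['c', 'b']


Output: [0, 0, 0, 1, 0, 0, 0, 1, 1]


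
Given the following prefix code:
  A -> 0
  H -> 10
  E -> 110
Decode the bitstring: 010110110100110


Decoding step by step:
Bits 0 -> A
Bits 10 -> H
Bits 110 -> E
Bits 110 -> E
Bits 10 -> H
Bits 0 -> A
Bits 110 -> E


Decoded message: AHEEHAE


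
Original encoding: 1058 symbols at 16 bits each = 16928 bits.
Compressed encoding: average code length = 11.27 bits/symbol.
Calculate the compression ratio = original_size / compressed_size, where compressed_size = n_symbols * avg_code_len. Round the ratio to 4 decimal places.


original_size = n_symbols * orig_bits = 1058 * 16 = 16928 bits
compressed_size = n_symbols * avg_code_len = 1058 * 11.27 = 11923.66 bits
ratio = original_size / compressed_size = 16928 / 11923.66 = 1.4197

Compression ratio = 1.4197


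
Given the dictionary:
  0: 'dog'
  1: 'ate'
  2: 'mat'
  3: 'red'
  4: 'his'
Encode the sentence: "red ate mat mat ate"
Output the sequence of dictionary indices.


Look up each word in the dictionary:
  'red' -> 3
  'ate' -> 1
  'mat' -> 2
  'mat' -> 2
  'ate' -> 1

Encoded: [3, 1, 2, 2, 1]


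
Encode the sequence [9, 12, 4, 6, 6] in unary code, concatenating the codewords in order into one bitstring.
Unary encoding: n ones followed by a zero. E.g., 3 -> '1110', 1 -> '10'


Encode each number as n ones followed by a terminating 0:
  9 -> 1111111110 (10 bits)
  12 -> 1111111111110 (13 bits)
  4 -> 11110 (5 bits)
  6 -> 1111110 (7 bits)
  6 -> 1111110 (7 bits)
Total length = 10 + 13 + 5 + 7 + 7 = 42 bits.

Unary([9, 12, 4, 6, 6]) = 111111111011111111111101111011111101111110 (42 bits)


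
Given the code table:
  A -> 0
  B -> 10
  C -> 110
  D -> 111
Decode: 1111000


Decoding:
111 -> D
10 -> B
0 -> A
0 -> A


Result: DBAA


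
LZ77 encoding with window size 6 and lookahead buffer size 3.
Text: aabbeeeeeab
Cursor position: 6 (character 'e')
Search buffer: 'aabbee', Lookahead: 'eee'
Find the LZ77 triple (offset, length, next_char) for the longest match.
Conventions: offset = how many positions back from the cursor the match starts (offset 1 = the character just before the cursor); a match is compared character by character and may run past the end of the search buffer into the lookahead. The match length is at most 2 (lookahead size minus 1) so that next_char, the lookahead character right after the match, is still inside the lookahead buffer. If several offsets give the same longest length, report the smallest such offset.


Try each offset into the search buffer:
  offset=1 (pos 5, char 'e'): match length 2
  offset=2 (pos 4, char 'e'): match length 2
  offset=3 (pos 3, char 'b'): match length 0
  offset=4 (pos 2, char 'b'): match length 0
  offset=5 (pos 1, char 'a'): match length 0
  offset=6 (pos 0, char 'a'): match length 0
Longest match has length 2, found at offsets 1, 2; take the smallest, offset 1.
next_char = character at position 6 + 2 = 8 -> 'e'

Best match: offset=1, length=2 (matching 'ee' starting at position 5)
LZ77 triple: (1, 2, 'e')


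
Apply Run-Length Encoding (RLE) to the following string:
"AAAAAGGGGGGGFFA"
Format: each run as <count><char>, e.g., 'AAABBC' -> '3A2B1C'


Scanning runs left to right:
  i=0: run of 'A' x 5 -> '5A'
  i=5: run of 'G' x 7 -> '7G'
  i=12: run of 'F' x 2 -> '2F'
  i=14: run of 'A' x 1 -> '1A'

RLE = 5A7G2F1A


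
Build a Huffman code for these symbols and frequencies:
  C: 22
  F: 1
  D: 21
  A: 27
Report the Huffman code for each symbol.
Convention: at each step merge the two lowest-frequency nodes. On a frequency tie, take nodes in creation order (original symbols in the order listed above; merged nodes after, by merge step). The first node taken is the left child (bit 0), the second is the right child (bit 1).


Huffman tree construction:
Step 1: Merge F(1) + D(21) = 22
Step 2: Merge C(22) + (F+D)(22) = 44
Step 3: Merge A(27) + (C+(F+D))(44) = 71
Read each symbol's code off the tree from the root (left child = 0, right child = 1).

Codes:
  C: 10 (length 2)
  F: 110 (length 3)
  D: 111 (length 3)
  A: 0 (length 1)
Average code length: 137/71 = 1.9296 bits/symbol


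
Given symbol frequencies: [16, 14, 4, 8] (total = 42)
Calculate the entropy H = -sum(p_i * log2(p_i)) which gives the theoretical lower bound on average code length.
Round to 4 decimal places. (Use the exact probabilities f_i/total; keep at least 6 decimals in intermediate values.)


Per-symbol terms -p_i * log2(p_i) with p_i = f_i/42:
  p = 16/42 = 0.380952: log2(p) = -1.392317, -p*log2(p) = 0.530407
  p = 14/42 = 0.333333: log2(p) = -1.584963, -p*log2(p) = 0.528321
  p = 4/42 = 0.095238: log2(p) = -3.392317, -p*log2(p) = 0.323078
  p = 8/42 = 0.190476: log2(p) = -2.392317, -p*log2(p) = 0.455680
H = 0.530407 + 0.528321 + 0.323078 + 0.455680 = 1.837486

H = 1.8375 bits/symbol


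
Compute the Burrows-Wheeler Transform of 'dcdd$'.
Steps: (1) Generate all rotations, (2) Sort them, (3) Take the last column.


Rotations (sorted):
  0: $dcdd -> last char: d
  1: cdd$d -> last char: d
  2: d$dcd -> last char: d
  3: dcdd$ -> last char: $
  4: dd$dc -> last char: c


BWT = ddd$c


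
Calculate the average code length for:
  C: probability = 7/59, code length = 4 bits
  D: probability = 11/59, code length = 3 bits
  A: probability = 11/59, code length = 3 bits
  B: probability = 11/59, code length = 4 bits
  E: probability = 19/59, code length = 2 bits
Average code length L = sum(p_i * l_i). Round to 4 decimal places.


Weighted contributions p_i * l_i:
  C: (7/59) * 4 = 28/59
  D: (11/59) * 3 = 33/59
  A: (11/59) * 3 = 33/59
  B: (11/59) * 4 = 44/59
  E: (19/59) * 2 = 38/59
Sum = (28 + 33 + 33 + 44 + 38)/59 = 176/59

L = 176/59 = 2.9831 bits/symbol


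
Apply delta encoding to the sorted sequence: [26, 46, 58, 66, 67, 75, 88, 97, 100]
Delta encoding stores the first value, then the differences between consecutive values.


First value: 26
Deltas:
  46 - 26 = 20
  58 - 46 = 12
  66 - 58 = 8
  67 - 66 = 1
  75 - 67 = 8
  88 - 75 = 13
  97 - 88 = 9
  100 - 97 = 3


Delta encoded: [26, 20, 12, 8, 1, 8, 13, 9, 3]


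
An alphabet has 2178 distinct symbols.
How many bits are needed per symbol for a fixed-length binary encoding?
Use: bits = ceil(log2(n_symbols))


log2(2178) = 11.0888
Bracket: 2^11 = 2048 < 2178 <= 2^12 = 4096
So ceil(log2(2178)) = 12

bits = ceil(log2(2178)) = ceil(11.0888) = 12 bits


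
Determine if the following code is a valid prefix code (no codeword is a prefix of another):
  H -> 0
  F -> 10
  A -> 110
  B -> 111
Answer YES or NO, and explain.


Checking each pair (does one codeword prefix another?):
  H='0' vs F='10': no prefix
  H='0' vs A='110': no prefix
  H='0' vs B='111': no prefix
  F='10' vs H='0': no prefix
  F='10' vs A='110': no prefix
  F='10' vs B='111': no prefix
  A='110' vs H='0': no prefix
  A='110' vs F='10': no prefix
  A='110' vs B='111': no prefix
  B='111' vs H='0': no prefix
  B='111' vs F='10': no prefix
  B='111' vs A='110': no prefix
No violation found over all pairs.

YES -- this is a valid prefix code. No codeword is a prefix of any other codeword.


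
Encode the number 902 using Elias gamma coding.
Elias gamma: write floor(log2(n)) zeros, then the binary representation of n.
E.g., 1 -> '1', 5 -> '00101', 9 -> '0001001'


num_bits = floor(log2(902)) + 1 = 10
leading_zeros = num_bits - 1 = 9
binary(902) = 1110000110

Elias gamma(902) = '000000000' + '1110000110' = 0000000001110000110 (19 bits)


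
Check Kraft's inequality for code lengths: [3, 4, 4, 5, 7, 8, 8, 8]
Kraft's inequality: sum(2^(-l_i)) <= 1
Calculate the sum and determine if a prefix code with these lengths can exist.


Sum = 2^(-3) + 2^(-4) + 2^(-4) + 2^(-5) + 2^(-7) + 2^(-8) + 2^(-8) + 2^(-8)
    = 0.125 + 0.0625 + 0.0625 + 0.03125 + 0.0078125 + 0.00390625 + 0.00390625 + 0.00390625
    = 77/256 = 0.30078125
Since 0.30078125 <= 1, Kraft's inequality IS satisfied.
A prefix code with these lengths CAN exist.

Kraft sum = 0.30078125. Satisfied.


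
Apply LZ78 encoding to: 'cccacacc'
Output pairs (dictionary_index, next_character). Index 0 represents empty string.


LZ78 encoding steps:
Dictionary: {0: ''}
Step 1: w='' (idx 0), next='c' -> output (0, 'c'), add 'c' as idx 1
Step 2: w='c' (idx 1), next='c' -> output (1, 'c'), add 'cc' as idx 2
Step 3: w='' (idx 0), next='a' -> output (0, 'a'), add 'a' as idx 3
Step 4: w='c' (idx 1), next='a' -> output (1, 'a'), add 'ca' as idx 4
Step 5: w='cc' (idx 2), end of input -> output (2, '')


Encoded: [(0, 'c'), (1, 'c'), (0, 'a'), (1, 'a'), (2, '')]


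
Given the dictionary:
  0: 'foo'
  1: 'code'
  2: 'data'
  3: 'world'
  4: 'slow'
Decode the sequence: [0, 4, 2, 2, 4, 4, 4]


Look up each index in the dictionary:
  0 -> 'foo'
  4 -> 'slow'
  2 -> 'data'
  2 -> 'data'
  4 -> 'slow'
  4 -> 'slow'
  4 -> 'slow'

Decoded: "foo slow data data slow slow slow"


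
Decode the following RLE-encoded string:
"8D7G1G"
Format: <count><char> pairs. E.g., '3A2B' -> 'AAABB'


Expanding each <count><char> pair:
  8D -> 'DDDDDDDD'
  7G -> 'GGGGGGG'
  1G -> 'G'

Decoded = DDDDDDDDGGGGGGGG


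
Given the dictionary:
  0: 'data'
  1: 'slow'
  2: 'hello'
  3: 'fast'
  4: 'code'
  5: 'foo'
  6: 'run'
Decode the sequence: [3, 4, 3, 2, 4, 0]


Look up each index in the dictionary:
  3 -> 'fast'
  4 -> 'code'
  3 -> 'fast'
  2 -> 'hello'
  4 -> 'code'
  0 -> 'data'

Decoded: "fast code fast hello code data"


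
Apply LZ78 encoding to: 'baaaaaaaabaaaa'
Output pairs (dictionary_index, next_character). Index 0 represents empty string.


LZ78 encoding steps:
Dictionary: {0: ''}
Step 1: w='' (idx 0), next='b' -> output (0, 'b'), add 'b' as idx 1
Step 2: w='' (idx 0), next='a' -> output (0, 'a'), add 'a' as idx 2
Step 3: w='a' (idx 2), next='a' -> output (2, 'a'), add 'aa' as idx 3
Step 4: w='aa' (idx 3), next='a' -> output (3, 'a'), add 'aaa' as idx 4
Step 5: w='aa' (idx 3), next='b' -> output (3, 'b'), add 'aab' as idx 5
Step 6: w='aaa' (idx 4), next='a' -> output (4, 'a'), add 'aaaa' as idx 6


Encoded: [(0, 'b'), (0, 'a'), (2, 'a'), (3, 'a'), (3, 'b'), (4, 'a')]


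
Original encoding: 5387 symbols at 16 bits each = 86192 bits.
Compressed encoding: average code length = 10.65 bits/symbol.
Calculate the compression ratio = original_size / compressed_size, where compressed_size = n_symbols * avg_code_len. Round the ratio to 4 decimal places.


original_size = n_symbols * orig_bits = 5387 * 16 = 86192 bits
compressed_size = n_symbols * avg_code_len = 5387 * 10.65 = 57371.55 bits
ratio = original_size / compressed_size = 86192 / 57371.55 = 1.5023

Compression ratio = 1.5023


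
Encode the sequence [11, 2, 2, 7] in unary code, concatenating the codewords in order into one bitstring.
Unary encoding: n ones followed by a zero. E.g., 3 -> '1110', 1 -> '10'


Encode each number as n ones followed by a terminating 0:
  11 -> 111111111110 (12 bits)
  2 -> 110 (3 bits)
  2 -> 110 (3 bits)
  7 -> 11111110 (8 bits)
Total length = 12 + 3 + 3 + 8 = 26 bits.

Unary([11, 2, 2, 7]) = 11111111111011011011111110 (26 bits)


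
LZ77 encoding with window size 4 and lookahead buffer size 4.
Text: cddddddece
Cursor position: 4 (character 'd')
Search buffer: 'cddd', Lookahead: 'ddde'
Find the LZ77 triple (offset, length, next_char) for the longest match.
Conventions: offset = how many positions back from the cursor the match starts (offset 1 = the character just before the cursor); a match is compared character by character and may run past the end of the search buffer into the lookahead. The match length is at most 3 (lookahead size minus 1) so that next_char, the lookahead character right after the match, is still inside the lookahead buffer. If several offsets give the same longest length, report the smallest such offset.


Try each offset into the search buffer:
  offset=1 (pos 3, char 'd'): match length 3
  offset=2 (pos 2, char 'd'): match length 3
  offset=3 (pos 1, char 'd'): match length 3
  offset=4 (pos 0, char 'c'): match length 0
Longest match has length 3, found at offsets 1, 2, 3; take the smallest, offset 1.
next_char = character at position 4 + 3 = 7 -> 'e'

Best match: offset=1, length=3 (matching 'ddd' starting at position 3)
LZ77 triple: (1, 3, 'e')


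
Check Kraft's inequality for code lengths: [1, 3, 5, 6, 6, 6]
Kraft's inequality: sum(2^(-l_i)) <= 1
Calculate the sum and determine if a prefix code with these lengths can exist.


Sum = 2^(-1) + 2^(-3) + 2^(-5) + 2^(-6) + 2^(-6) + 2^(-6)
    = 0.5 + 0.125 + 0.03125 + 0.015625 + 0.015625 + 0.015625
    = 45/64 = 0.703125
Since 0.703125 <= 1, Kraft's inequality IS satisfied.
A prefix code with these lengths CAN exist.

Kraft sum = 0.703125. Satisfied.


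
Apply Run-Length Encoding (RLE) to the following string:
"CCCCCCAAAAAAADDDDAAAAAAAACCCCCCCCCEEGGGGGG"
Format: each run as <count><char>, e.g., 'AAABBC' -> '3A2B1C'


Scanning runs left to right:
  i=0: run of 'C' x 6 -> '6C'
  i=6: run of 'A' x 7 -> '7A'
  i=13: run of 'D' x 4 -> '4D'
  i=17: run of 'A' x 8 -> '8A'
  i=25: run of 'C' x 9 -> '9C'
  i=34: run of 'E' x 2 -> '2E'
  i=36: run of 'G' x 6 -> '6G'

RLE = 6C7A4D8A9C2E6G


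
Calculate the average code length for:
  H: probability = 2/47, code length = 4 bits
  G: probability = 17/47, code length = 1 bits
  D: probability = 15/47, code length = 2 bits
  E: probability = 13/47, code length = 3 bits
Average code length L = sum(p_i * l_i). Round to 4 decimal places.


Weighted contributions p_i * l_i:
  H: (2/47) * 4 = 8/47
  G: (17/47) * 1 = 17/47
  D: (15/47) * 2 = 30/47
  E: (13/47) * 3 = 39/47
Sum = (8 + 17 + 30 + 39)/47 = 94/47

L = 94/47 = 2.0000 bits/symbol


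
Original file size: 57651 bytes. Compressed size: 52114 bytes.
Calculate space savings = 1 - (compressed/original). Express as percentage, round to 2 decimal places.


ratio = compressed/original = 52114/57651 = 0.903957
savings = 1 - ratio = 1 - 0.903957 = 0.096043
as a percentage: 0.096043 * 100 = 9.6%

Space savings = 1 - 52114/57651 = 9.6%


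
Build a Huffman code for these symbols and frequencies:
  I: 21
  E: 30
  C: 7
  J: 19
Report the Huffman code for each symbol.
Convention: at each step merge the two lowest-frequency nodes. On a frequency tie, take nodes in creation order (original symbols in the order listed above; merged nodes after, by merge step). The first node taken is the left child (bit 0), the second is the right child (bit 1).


Huffman tree construction:
Step 1: Merge C(7) + J(19) = 26
Step 2: Merge I(21) + (C+J)(26) = 47
Step 3: Merge E(30) + (I+(C+J))(47) = 77
Read each symbol's code off the tree from the root (left child = 0, right child = 1).

Codes:
  I: 10 (length 2)
  E: 0 (length 1)
  C: 110 (length 3)
  J: 111 (length 3)
Average code length: 150/77 = 1.9481 bits/symbol


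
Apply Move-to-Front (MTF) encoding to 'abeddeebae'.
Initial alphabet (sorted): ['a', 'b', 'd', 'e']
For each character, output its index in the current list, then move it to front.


MTF encoding:
'a': index 0 in ['a', 'b', 'd', 'e'] -> ['a', 'b', 'd', 'e']
'b': index 1 in ['a', 'b', 'd', 'e'] -> ['b', 'a', 'd', 'e']
'e': index 3 in ['b', 'a', 'd', 'e'] -> ['e', 'b', 'a', 'd']
'd': index 3 in ['e', 'b', 'a', 'd'] -> ['d', 'e', 'b', 'a']
'd': index 0 in ['d', 'e', 'b', 'a'] -> ['d', 'e', 'b', 'a']
'e': index 1 in ['d', 'e', 'b', 'a'] -> ['e', 'd', 'b', 'a']
'e': index 0 in ['e', 'd', 'b', 'a'] -> ['e', 'd', 'b', 'a']
'b': index 2 in ['e', 'd', 'b', 'a'] -> ['b', 'e', 'd', 'a']
'a': index 3 in ['b', 'e', 'd', 'a'] -> ['a', 'b', 'e', 'd']
'e': index 2 in ['a', 'b', 'e', 'd'] -> ['e', 'a', 'b', 'd']


Output: [0, 1, 3, 3, 0, 1, 0, 2, 3, 2]


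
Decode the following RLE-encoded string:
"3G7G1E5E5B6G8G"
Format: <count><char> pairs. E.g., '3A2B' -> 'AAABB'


Expanding each <count><char> pair:
  3G -> 'GGG'
  7G -> 'GGGGGGG'
  1E -> 'E'
  5E -> 'EEEEE'
  5B -> 'BBBBB'
  6G -> 'GGGGGG'
  8G -> 'GGGGGGGG'

Decoded = GGGGGGGGGGEEEEEEBBBBBGGGGGGGGGGGGGG


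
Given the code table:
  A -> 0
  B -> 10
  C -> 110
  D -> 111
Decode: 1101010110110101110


Decoding:
110 -> C
10 -> B
10 -> B
110 -> C
110 -> C
10 -> B
111 -> D
0 -> A


Result: CBBCCBDA


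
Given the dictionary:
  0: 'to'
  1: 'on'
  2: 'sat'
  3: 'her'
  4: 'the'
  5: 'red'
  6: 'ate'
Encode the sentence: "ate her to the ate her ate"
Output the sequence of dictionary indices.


Look up each word in the dictionary:
  'ate' -> 6
  'her' -> 3
  'to' -> 0
  'the' -> 4
  'ate' -> 6
  'her' -> 3
  'ate' -> 6

Encoded: [6, 3, 0, 4, 6, 3, 6]


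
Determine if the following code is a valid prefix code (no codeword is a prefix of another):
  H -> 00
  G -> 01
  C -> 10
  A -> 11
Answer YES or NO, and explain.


Checking each pair (does one codeword prefix another?):
  H='00' vs G='01': no prefix
  H='00' vs C='10': no prefix
  H='00' vs A='11': no prefix
  G='01' vs H='00': no prefix
  G='01' vs C='10': no prefix
  G='01' vs A='11': no prefix
  C='10' vs H='00': no prefix
  C='10' vs G='01': no prefix
  C='10' vs A='11': no prefix
  A='11' vs H='00': no prefix
  A='11' vs G='01': no prefix
  A='11' vs C='10': no prefix
No violation found over all pairs.

YES -- this is a valid prefix code. No codeword is a prefix of any other codeword.


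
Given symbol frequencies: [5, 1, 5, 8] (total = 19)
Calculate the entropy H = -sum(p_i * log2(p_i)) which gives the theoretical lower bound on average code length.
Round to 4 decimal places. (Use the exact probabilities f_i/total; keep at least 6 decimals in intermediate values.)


Per-symbol terms -p_i * log2(p_i) with p_i = f_i/19:
  p = 5/19 = 0.263158: log2(p) = -1.925999, -p*log2(p) = 0.506842
  p = 1/19 = 0.052632: log2(p) = -4.247928, -p*log2(p) = 0.223575
  p = 5/19 = 0.263158: log2(p) = -1.925999, -p*log2(p) = 0.506842
  p = 8/19 = 0.421053: log2(p) = -1.247928, -p*log2(p) = 0.525443
H = 0.506842 + 0.223575 + 0.506842 + 0.525443 = 1.762702

H = 1.7627 bits/symbol


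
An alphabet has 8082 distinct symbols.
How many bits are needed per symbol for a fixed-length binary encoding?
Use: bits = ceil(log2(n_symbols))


log2(8082) = 12.9805
Bracket: 2^12 = 4096 < 8082 <= 2^13 = 8192
So ceil(log2(8082)) = 13

bits = ceil(log2(8082)) = ceil(12.9805) = 13 bits


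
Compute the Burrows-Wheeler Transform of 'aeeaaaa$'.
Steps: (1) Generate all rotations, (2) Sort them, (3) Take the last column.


Rotations (sorted):
  0: $aeeaaaa -> last char: a
  1: a$aeeaaa -> last char: a
  2: aa$aeeaa -> last char: a
  3: aaa$aeea -> last char: a
  4: aaaa$aee -> last char: e
  5: aeeaaaa$ -> last char: $
  6: eaaaa$ae -> last char: e
  7: eeaaaa$a -> last char: a


BWT = aaaae$ea


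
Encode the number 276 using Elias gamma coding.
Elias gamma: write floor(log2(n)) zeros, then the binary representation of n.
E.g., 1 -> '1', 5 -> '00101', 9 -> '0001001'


num_bits = floor(log2(276)) + 1 = 9
leading_zeros = num_bits - 1 = 8
binary(276) = 100010100

Elias gamma(276) = '00000000' + '100010100' = 00000000100010100 (17 bits)


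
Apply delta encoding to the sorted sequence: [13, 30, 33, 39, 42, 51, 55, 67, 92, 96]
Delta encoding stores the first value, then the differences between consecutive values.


First value: 13
Deltas:
  30 - 13 = 17
  33 - 30 = 3
  39 - 33 = 6
  42 - 39 = 3
  51 - 42 = 9
  55 - 51 = 4
  67 - 55 = 12
  92 - 67 = 25
  96 - 92 = 4


Delta encoded: [13, 17, 3, 6, 3, 9, 4, 12, 25, 4]


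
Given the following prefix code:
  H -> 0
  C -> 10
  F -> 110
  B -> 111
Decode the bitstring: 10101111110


Decoding step by step:
Bits 10 -> C
Bits 10 -> C
Bits 111 -> B
Bits 111 -> B
Bits 0 -> H


Decoded message: CCBBH


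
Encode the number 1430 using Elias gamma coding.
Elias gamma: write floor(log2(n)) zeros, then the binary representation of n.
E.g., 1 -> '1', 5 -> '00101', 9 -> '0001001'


num_bits = floor(log2(1430)) + 1 = 11
leading_zeros = num_bits - 1 = 10
binary(1430) = 10110010110

Elias gamma(1430) = '0000000000' + '10110010110' = 000000000010110010110 (21 bits)


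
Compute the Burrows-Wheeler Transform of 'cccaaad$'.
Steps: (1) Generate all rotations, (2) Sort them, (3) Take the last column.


Rotations (sorted):
  0: $cccaaad -> last char: d
  1: aaad$ccc -> last char: c
  2: aad$ccca -> last char: a
  3: ad$cccaa -> last char: a
  4: caaad$cc -> last char: c
  5: ccaaad$c -> last char: c
  6: cccaaad$ -> last char: $
  7: d$cccaaa -> last char: a


BWT = dcaacc$a


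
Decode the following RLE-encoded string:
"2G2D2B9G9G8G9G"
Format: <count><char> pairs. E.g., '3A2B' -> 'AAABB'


Expanding each <count><char> pair:
  2G -> 'GG'
  2D -> 'DD'
  2B -> 'BB'
  9G -> 'GGGGGGGGG'
  9G -> 'GGGGGGGGG'
  8G -> 'GGGGGGGG'
  9G -> 'GGGGGGGGG'

Decoded = GGDDBBGGGGGGGGGGGGGGGGGGGGGGGGGGGGGGGGGGG


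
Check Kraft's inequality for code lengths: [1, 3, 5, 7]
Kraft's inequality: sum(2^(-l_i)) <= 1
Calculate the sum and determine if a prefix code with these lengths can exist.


Sum = 2^(-1) + 2^(-3) + 2^(-5) + 2^(-7)
    = 0.5 + 0.125 + 0.03125 + 0.0078125
    = 85/128 = 0.6640625
Since 0.6640625 <= 1, Kraft's inequality IS satisfied.
A prefix code with these lengths CAN exist.

Kraft sum = 0.6640625. Satisfied.


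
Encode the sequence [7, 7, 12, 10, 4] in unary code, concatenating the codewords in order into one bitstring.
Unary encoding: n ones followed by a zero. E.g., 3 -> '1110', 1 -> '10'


Encode each number as n ones followed by a terminating 0:
  7 -> 11111110 (8 bits)
  7 -> 11111110 (8 bits)
  12 -> 1111111111110 (13 bits)
  10 -> 11111111110 (11 bits)
  4 -> 11110 (5 bits)
Total length = 8 + 8 + 13 + 11 + 5 = 45 bits.

Unary([7, 7, 12, 10, 4]) = 111111101111111011111111111101111111111011110 (45 bits)


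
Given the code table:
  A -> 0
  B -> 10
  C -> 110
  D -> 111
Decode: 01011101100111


Decoding:
0 -> A
10 -> B
111 -> D
0 -> A
110 -> C
0 -> A
111 -> D


Result: ABDACAD


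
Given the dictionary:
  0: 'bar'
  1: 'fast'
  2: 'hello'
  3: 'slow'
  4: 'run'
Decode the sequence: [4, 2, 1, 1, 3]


Look up each index in the dictionary:
  4 -> 'run'
  2 -> 'hello'
  1 -> 'fast'
  1 -> 'fast'
  3 -> 'slow'

Decoded: "run hello fast fast slow"


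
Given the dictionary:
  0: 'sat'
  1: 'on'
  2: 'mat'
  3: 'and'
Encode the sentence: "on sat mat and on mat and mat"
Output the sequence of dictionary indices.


Look up each word in the dictionary:
  'on' -> 1
  'sat' -> 0
  'mat' -> 2
  'and' -> 3
  'on' -> 1
  'mat' -> 2
  'and' -> 3
  'mat' -> 2

Encoded: [1, 0, 2, 3, 1, 2, 3, 2]


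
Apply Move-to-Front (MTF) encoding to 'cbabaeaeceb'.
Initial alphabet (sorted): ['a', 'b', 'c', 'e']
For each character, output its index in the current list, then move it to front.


MTF encoding:
'c': index 2 in ['a', 'b', 'c', 'e'] -> ['c', 'a', 'b', 'e']
'b': index 2 in ['c', 'a', 'b', 'e'] -> ['b', 'c', 'a', 'e']
'a': index 2 in ['b', 'c', 'a', 'e'] -> ['a', 'b', 'c', 'e']
'b': index 1 in ['a', 'b', 'c', 'e'] -> ['b', 'a', 'c', 'e']
'a': index 1 in ['b', 'a', 'c', 'e'] -> ['a', 'b', 'c', 'e']
'e': index 3 in ['a', 'b', 'c', 'e'] -> ['e', 'a', 'b', 'c']
'a': index 1 in ['e', 'a', 'b', 'c'] -> ['a', 'e', 'b', 'c']
'e': index 1 in ['a', 'e', 'b', 'c'] -> ['e', 'a', 'b', 'c']
'c': index 3 in ['e', 'a', 'b', 'c'] -> ['c', 'e', 'a', 'b']
'e': index 1 in ['c', 'e', 'a', 'b'] -> ['e', 'c', 'a', 'b']
'b': index 3 in ['e', 'c', 'a', 'b'] -> ['b', 'e', 'c', 'a']


Output: [2, 2, 2, 1, 1, 3, 1, 1, 3, 1, 3]


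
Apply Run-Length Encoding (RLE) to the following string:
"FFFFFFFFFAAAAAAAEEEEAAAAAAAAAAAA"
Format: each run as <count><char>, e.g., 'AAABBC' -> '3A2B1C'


Scanning runs left to right:
  i=0: run of 'F' x 9 -> '9F'
  i=9: run of 'A' x 7 -> '7A'
  i=16: run of 'E' x 4 -> '4E'
  i=20: run of 'A' x 12 -> '12A'

RLE = 9F7A4E12A


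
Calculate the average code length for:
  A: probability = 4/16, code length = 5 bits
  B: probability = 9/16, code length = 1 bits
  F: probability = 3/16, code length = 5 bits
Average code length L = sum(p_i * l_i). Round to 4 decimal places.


Weighted contributions p_i * l_i:
  A: (4/16) * 5 = 20/16
  B: (9/16) * 1 = 9/16
  F: (3/16) * 5 = 15/16
Sum = (20 + 9 + 15)/16 = 44/16

L = 44/16 = 2.7500 bits/symbol


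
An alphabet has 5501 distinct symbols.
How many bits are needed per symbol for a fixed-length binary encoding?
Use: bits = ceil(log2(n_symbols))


log2(5501) = 12.4255
Bracket: 2^12 = 4096 < 5501 <= 2^13 = 8192
So ceil(log2(5501)) = 13

bits = ceil(log2(5501)) = ceil(12.4255) = 13 bits


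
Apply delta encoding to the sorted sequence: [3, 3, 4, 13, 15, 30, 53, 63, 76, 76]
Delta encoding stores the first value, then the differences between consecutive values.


First value: 3
Deltas:
  3 - 3 = 0
  4 - 3 = 1
  13 - 4 = 9
  15 - 13 = 2
  30 - 15 = 15
  53 - 30 = 23
  63 - 53 = 10
  76 - 63 = 13
  76 - 76 = 0


Delta encoded: [3, 0, 1, 9, 2, 15, 23, 10, 13, 0]


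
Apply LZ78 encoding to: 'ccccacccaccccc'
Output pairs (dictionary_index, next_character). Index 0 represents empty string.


LZ78 encoding steps:
Dictionary: {0: ''}
Step 1: w='' (idx 0), next='c' -> output (0, 'c'), add 'c' as idx 1
Step 2: w='c' (idx 1), next='c' -> output (1, 'c'), add 'cc' as idx 2
Step 3: w='c' (idx 1), next='a' -> output (1, 'a'), add 'ca' as idx 3
Step 4: w='cc' (idx 2), next='c' -> output (2, 'c'), add 'ccc' as idx 4
Step 5: w='' (idx 0), next='a' -> output (0, 'a'), add 'a' as idx 5
Step 6: w='ccc' (idx 4), next='c' -> output (4, 'c'), add 'cccc' as idx 6
Step 7: w='c' (idx 1), end of input -> output (1, '')


Encoded: [(0, 'c'), (1, 'c'), (1, 'a'), (2, 'c'), (0, 'a'), (4, 'c'), (1, '')]


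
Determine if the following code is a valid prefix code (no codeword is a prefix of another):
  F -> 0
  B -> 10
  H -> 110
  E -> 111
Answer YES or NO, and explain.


Checking each pair (does one codeword prefix another?):
  F='0' vs B='10': no prefix
  F='0' vs H='110': no prefix
  F='0' vs E='111': no prefix
  B='10' vs F='0': no prefix
  B='10' vs H='110': no prefix
  B='10' vs E='111': no prefix
  H='110' vs F='0': no prefix
  H='110' vs B='10': no prefix
  H='110' vs E='111': no prefix
  E='111' vs F='0': no prefix
  E='111' vs B='10': no prefix
  E='111' vs H='110': no prefix
No violation found over all pairs.

YES -- this is a valid prefix code. No codeword is a prefix of any other codeword.


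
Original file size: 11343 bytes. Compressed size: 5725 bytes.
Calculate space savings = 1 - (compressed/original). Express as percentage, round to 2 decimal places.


ratio = compressed/original = 5725/11343 = 0.504717
savings = 1 - ratio = 1 - 0.504717 = 0.495283
as a percentage: 0.495283 * 100 = 49.53%

Space savings = 1 - 5725/11343 = 49.53%


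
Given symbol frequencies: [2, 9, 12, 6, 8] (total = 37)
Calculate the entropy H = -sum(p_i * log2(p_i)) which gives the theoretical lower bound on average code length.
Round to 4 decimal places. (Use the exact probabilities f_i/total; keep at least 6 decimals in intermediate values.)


Per-symbol terms -p_i * log2(p_i) with p_i = f_i/37:
  p = 2/37 = 0.054054: log2(p) = -4.209453, -p*log2(p) = 0.227538
  p = 9/37 = 0.243243: log2(p) = -2.039528, -p*log2(p) = 0.496101
  p = 12/37 = 0.324324: log2(p) = -1.624491, -p*log2(p) = 0.526862
  p = 6/37 = 0.162162: log2(p) = -2.624491, -p*log2(p) = 0.425593
  p = 8/37 = 0.216216: log2(p) = -2.209453, -p*log2(p) = 0.477720
H = 0.227538 + 0.496101 + 0.526862 + 0.425593 + 0.477720 = 2.153814

H = 2.1538 bits/symbol


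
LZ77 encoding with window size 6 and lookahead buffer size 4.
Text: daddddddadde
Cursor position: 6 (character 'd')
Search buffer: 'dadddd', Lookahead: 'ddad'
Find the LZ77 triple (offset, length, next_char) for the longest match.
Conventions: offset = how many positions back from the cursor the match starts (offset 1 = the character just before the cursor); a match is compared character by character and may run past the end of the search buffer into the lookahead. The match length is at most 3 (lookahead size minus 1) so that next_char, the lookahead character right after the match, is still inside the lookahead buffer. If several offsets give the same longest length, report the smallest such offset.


Try each offset into the search buffer:
  offset=1 (pos 5, char 'd'): match length 2
  offset=2 (pos 4, char 'd'): match length 2
  offset=3 (pos 3, char 'd'): match length 2
  offset=4 (pos 2, char 'd'): match length 2
  offset=5 (pos 1, char 'a'): match length 0
  offset=6 (pos 0, char 'd'): match length 1
Longest match has length 2, found at offsets 1, 2, 3, 4; take the smallest, offset 1.
next_char = character at position 6 + 2 = 8 -> 'a'

Best match: offset=1, length=2 (matching 'dd' starting at position 5)
LZ77 triple: (1, 2, 'a')


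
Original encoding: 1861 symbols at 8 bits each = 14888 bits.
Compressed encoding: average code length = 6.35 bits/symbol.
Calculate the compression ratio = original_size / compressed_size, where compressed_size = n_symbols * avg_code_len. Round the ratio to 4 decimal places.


original_size = n_symbols * orig_bits = 1861 * 8 = 14888 bits
compressed_size = n_symbols * avg_code_len = 1861 * 6.35 = 11817.35 bits
ratio = original_size / compressed_size = 14888 / 11817.35 = 1.2598

Compression ratio = 1.2598


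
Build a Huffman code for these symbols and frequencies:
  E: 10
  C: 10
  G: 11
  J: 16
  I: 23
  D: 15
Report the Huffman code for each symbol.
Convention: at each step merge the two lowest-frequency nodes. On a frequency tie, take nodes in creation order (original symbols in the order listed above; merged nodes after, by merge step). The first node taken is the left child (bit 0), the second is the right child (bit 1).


Huffman tree construction:
Step 1: Merge E(10) + C(10) = 20
Step 2: Merge G(11) + D(15) = 26
Step 3: Merge J(16) + (E+C)(20) = 36
Step 4: Merge I(23) + (G+D)(26) = 49
Step 5: Merge (J+(E+C))(36) + (I+(G+D))(49) = 85
Read each symbol's code off the tree from the root (left child = 0, right child = 1).

Codes:
  E: 010 (length 3)
  C: 011 (length 3)
  G: 110 (length 3)
  J: 00 (length 2)
  I: 10 (length 2)
  D: 111 (length 3)
Average code length: 216/85 = 2.5412 bits/symbol


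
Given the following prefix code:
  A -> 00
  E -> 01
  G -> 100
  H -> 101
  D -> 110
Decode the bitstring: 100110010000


Decoding step by step:
Bits 100 -> G
Bits 110 -> D
Bits 01 -> E
Bits 00 -> A
Bits 00 -> A


Decoded message: GDEAA


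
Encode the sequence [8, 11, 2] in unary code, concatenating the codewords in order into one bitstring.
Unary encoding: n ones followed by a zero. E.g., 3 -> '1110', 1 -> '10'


Encode each number as n ones followed by a terminating 0:
  8 -> 111111110 (9 bits)
  11 -> 111111111110 (12 bits)
  2 -> 110 (3 bits)
Total length = 9 + 12 + 3 = 24 bits.

Unary([8, 11, 2]) = 111111110111111111110110 (24 bits)


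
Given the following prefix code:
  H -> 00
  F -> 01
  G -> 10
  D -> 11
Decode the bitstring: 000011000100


Decoding step by step:
Bits 00 -> H
Bits 00 -> H
Bits 11 -> D
Bits 00 -> H
Bits 01 -> F
Bits 00 -> H


Decoded message: HHDHFH


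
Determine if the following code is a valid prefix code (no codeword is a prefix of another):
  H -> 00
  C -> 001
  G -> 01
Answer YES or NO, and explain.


Checking each pair (does one codeword prefix another?):
  H='00' vs C='001': prefix -- VIOLATION

NO -- this is NOT a valid prefix code. H (00) is a prefix of C (001).


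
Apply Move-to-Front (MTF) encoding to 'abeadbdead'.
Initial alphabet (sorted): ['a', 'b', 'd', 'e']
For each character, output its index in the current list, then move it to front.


MTF encoding:
'a': index 0 in ['a', 'b', 'd', 'e'] -> ['a', 'b', 'd', 'e']
'b': index 1 in ['a', 'b', 'd', 'e'] -> ['b', 'a', 'd', 'e']
'e': index 3 in ['b', 'a', 'd', 'e'] -> ['e', 'b', 'a', 'd']
'a': index 2 in ['e', 'b', 'a', 'd'] -> ['a', 'e', 'b', 'd']
'd': index 3 in ['a', 'e', 'b', 'd'] -> ['d', 'a', 'e', 'b']
'b': index 3 in ['d', 'a', 'e', 'b'] -> ['b', 'd', 'a', 'e']
'd': index 1 in ['b', 'd', 'a', 'e'] -> ['d', 'b', 'a', 'e']
'e': index 3 in ['d', 'b', 'a', 'e'] -> ['e', 'd', 'b', 'a']
'a': index 3 in ['e', 'd', 'b', 'a'] -> ['a', 'e', 'd', 'b']
'd': index 2 in ['a', 'e', 'd', 'b'] -> ['d', 'a', 'e', 'b']


Output: [0, 1, 3, 2, 3, 3, 1, 3, 3, 2]


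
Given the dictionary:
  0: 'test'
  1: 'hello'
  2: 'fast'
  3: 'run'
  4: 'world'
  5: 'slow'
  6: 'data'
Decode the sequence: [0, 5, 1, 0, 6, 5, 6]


Look up each index in the dictionary:
  0 -> 'test'
  5 -> 'slow'
  1 -> 'hello'
  0 -> 'test'
  6 -> 'data'
  5 -> 'slow'
  6 -> 'data'

Decoded: "test slow hello test data slow data"


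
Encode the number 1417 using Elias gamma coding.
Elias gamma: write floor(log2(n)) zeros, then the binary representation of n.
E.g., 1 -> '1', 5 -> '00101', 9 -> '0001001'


num_bits = floor(log2(1417)) + 1 = 11
leading_zeros = num_bits - 1 = 10
binary(1417) = 10110001001

Elias gamma(1417) = '0000000000' + '10110001001' = 000000000010110001001 (21 bits)


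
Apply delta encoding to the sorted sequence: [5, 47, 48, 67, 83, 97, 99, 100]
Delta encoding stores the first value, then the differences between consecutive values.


First value: 5
Deltas:
  47 - 5 = 42
  48 - 47 = 1
  67 - 48 = 19
  83 - 67 = 16
  97 - 83 = 14
  99 - 97 = 2
  100 - 99 = 1


Delta encoded: [5, 42, 1, 19, 16, 14, 2, 1]


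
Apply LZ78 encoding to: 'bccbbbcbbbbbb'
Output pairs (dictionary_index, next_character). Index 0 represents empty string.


LZ78 encoding steps:
Dictionary: {0: ''}
Step 1: w='' (idx 0), next='b' -> output (0, 'b'), add 'b' as idx 1
Step 2: w='' (idx 0), next='c' -> output (0, 'c'), add 'c' as idx 2
Step 3: w='c' (idx 2), next='b' -> output (2, 'b'), add 'cb' as idx 3
Step 4: w='b' (idx 1), next='b' -> output (1, 'b'), add 'bb' as idx 4
Step 5: w='cb' (idx 3), next='b' -> output (3, 'b'), add 'cbb' as idx 5
Step 6: w='bb' (idx 4), next='b' -> output (4, 'b'), add 'bbb' as idx 6
Step 7: w='b' (idx 1), end of input -> output (1, '')


Encoded: [(0, 'b'), (0, 'c'), (2, 'b'), (1, 'b'), (3, 'b'), (4, 'b'), (1, '')]


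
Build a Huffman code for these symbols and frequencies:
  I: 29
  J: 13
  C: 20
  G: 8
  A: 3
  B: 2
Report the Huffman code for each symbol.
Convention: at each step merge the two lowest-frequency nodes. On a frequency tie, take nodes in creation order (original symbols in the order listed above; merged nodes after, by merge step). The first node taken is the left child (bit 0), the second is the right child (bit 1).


Huffman tree construction:
Step 1: Merge B(2) + A(3) = 5
Step 2: Merge (B+A)(5) + G(8) = 13
Step 3: Merge J(13) + ((B+A)+G)(13) = 26
Step 4: Merge C(20) + (J+((B+A)+G))(26) = 46
Step 5: Merge I(29) + (C+(J+((B+A)+G)))(46) = 75
Read each symbol's code off the tree from the root (left child = 0, right child = 1).

Codes:
  I: 0 (length 1)
  J: 110 (length 3)
  C: 10 (length 2)
  G: 1111 (length 4)
  A: 11101 (length 5)
  B: 11100 (length 5)
Average code length: 165/75 = 2.2000 bits/symbol


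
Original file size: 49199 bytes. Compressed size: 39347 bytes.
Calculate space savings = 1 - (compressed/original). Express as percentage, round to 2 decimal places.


ratio = compressed/original = 39347/49199 = 0.799752
savings = 1 - ratio = 1 - 0.799752 = 0.200248
as a percentage: 0.200248 * 100 = 20.02%

Space savings = 1 - 39347/49199 = 20.02%


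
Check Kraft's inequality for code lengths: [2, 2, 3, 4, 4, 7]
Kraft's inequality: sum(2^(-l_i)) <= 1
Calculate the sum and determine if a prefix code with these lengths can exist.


Sum = 2^(-2) + 2^(-2) + 2^(-3) + 2^(-4) + 2^(-4) + 2^(-7)
    = 0.25 + 0.25 + 0.125 + 0.0625 + 0.0625 + 0.0078125
    = 97/128 = 0.7578125
Since 0.7578125 <= 1, Kraft's inequality IS satisfied.
A prefix code with these lengths CAN exist.

Kraft sum = 0.7578125. Satisfied.


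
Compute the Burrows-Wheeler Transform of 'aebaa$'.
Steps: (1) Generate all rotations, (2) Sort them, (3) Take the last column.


Rotations (sorted):
  0: $aebaa -> last char: a
  1: a$aeba -> last char: a
  2: aa$aeb -> last char: b
  3: aebaa$ -> last char: $
  4: baa$ae -> last char: e
  5: ebaa$a -> last char: a


BWT = aab$ea


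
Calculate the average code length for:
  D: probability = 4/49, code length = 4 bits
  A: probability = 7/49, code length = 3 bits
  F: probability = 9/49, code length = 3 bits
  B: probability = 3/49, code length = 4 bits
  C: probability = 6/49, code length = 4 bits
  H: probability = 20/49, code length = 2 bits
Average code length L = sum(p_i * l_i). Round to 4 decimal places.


Weighted contributions p_i * l_i:
  D: (4/49) * 4 = 16/49
  A: (7/49) * 3 = 21/49
  F: (9/49) * 3 = 27/49
  B: (3/49) * 4 = 12/49
  C: (6/49) * 4 = 24/49
  H: (20/49) * 2 = 40/49
Sum = (16 + 21 + 27 + 12 + 24 + 40)/49 = 140/49

L = 140/49 = 2.8571 bits/symbol


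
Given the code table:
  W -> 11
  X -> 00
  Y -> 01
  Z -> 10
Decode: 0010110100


Decoding:
00 -> X
10 -> Z
11 -> W
01 -> Y
00 -> X


Result: XZWYX


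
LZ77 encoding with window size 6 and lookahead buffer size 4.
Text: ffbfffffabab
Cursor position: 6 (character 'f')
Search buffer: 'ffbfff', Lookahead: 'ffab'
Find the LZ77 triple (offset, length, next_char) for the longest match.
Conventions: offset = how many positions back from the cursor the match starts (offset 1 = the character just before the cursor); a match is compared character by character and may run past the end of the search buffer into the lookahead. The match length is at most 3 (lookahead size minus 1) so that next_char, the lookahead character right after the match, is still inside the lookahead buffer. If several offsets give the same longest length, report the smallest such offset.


Try each offset into the search buffer:
  offset=1 (pos 5, char 'f'): match length 2
  offset=2 (pos 4, char 'f'): match length 2
  offset=3 (pos 3, char 'f'): match length 2
  offset=4 (pos 2, char 'b'): match length 0
  offset=5 (pos 1, char 'f'): match length 1
  offset=6 (pos 0, char 'f'): match length 2
Longest match has length 2, found at offsets 1, 2, 3, 6; take the smallest, offset 1.
next_char = character at position 6 + 2 = 8 -> 'a'

Best match: offset=1, length=2 (matching 'ff' starting at position 5)
LZ77 triple: (1, 2, 'a')


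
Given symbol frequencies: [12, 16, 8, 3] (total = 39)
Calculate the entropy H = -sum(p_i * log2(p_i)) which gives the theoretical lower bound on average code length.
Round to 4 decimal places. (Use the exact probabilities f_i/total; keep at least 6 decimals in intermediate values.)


Per-symbol terms -p_i * log2(p_i) with p_i = f_i/39:
  p = 12/39 = 0.307692: log2(p) = -1.700440, -p*log2(p) = 0.523212
  p = 16/39 = 0.410256: log2(p) = -1.285402, -p*log2(p) = 0.527345
  p = 8/39 = 0.205128: log2(p) = -2.285402, -p*log2(p) = 0.468800
  p = 3/39 = 0.076923: log2(p) = -3.700440, -p*log2(p) = 0.284649
H = 0.523212 + 0.527345 + 0.468800 + 0.284649 = 1.804006

H = 1.804 bits/symbol


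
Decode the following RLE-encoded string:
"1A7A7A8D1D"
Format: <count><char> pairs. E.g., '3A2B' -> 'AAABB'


Expanding each <count><char> pair:
  1A -> 'A'
  7A -> 'AAAAAAA'
  7A -> 'AAAAAAA'
  8D -> 'DDDDDDDD'
  1D -> 'D'

Decoded = AAAAAAAAAAAAAAADDDDDDDDD


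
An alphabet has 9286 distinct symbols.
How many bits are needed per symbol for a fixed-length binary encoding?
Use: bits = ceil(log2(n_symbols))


log2(9286) = 13.1808
Bracket: 2^13 = 8192 < 9286 <= 2^14 = 16384
So ceil(log2(9286)) = 14

bits = ceil(log2(9286)) = ceil(13.1808) = 14 bits
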